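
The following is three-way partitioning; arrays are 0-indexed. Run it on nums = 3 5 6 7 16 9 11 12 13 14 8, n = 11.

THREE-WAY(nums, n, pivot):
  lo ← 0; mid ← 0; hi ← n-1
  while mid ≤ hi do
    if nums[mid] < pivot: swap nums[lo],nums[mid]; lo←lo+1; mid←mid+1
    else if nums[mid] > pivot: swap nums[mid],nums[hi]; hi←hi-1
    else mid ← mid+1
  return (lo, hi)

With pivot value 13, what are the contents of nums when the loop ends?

3 5 6 7 8 9 11 12 13 14 16

pivot = 13; lo=0, mid=0, hi=10
nums[mid]=3<13: swap nums[0],nums[0]; lo=1,mid=1 → 3 5 6 7 16 9 11 12 13 14 8
nums[mid]=5<13: swap nums[1],nums[1]; lo=2,mid=2 → 3 5 6 7 16 9 11 12 13 14 8
nums[mid]=6<13: swap nums[2],nums[2]; lo=3,mid=3 → 3 5 6 7 16 9 11 12 13 14 8
nums[mid]=7<13: swap nums[3],nums[3]; lo=4,mid=4 → 3 5 6 7 16 9 11 12 13 14 8
nums[mid]=16>13: swap nums[4],nums[10]; hi=9 → 3 5 6 7 8 9 11 12 13 14 16
nums[mid]=8<13: swap nums[4],nums[4]; lo=5,mid=5 → 3 5 6 7 8 9 11 12 13 14 16
nums[mid]=9<13: swap nums[5],nums[5]; lo=6,mid=6 → 3 5 6 7 8 9 11 12 13 14 16
nums[mid]=11<13: swap nums[6],nums[6]; lo=7,mid=7 → 3 5 6 7 8 9 11 12 13 14 16
nums[mid]=12<13: swap nums[7],nums[7]; lo=8,mid=8 → 3 5 6 7 8 9 11 12 13 14 16
nums[mid]=13=13: mid=9
nums[mid]=14>13: swap nums[9],nums[9]; hi=8 → 3 5 6 7 8 9 11 12 13 14 16
end: lo=8, hi=8; nums = 3 5 6 7 8 9 11 12 13 14 16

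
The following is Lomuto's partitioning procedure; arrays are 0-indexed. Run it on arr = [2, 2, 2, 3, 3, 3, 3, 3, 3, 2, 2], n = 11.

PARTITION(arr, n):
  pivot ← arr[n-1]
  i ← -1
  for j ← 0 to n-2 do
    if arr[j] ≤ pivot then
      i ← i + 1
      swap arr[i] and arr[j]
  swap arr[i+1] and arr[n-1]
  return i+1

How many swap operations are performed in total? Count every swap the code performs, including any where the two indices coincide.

pivot = arr[10] = 2; i = -1
j=0: arr[0]=2 ≤ 2 → i=0, swap arr[0],arr[0] (no change) → [2, 2, 2, 3, 3, 3, 3, 3, 3, 2, 2]
j=1: arr[1]=2 ≤ 2 → i=1, swap arr[1],arr[1] (no change) → [2, 2, 2, 3, 3, 3, 3, 3, 3, 2, 2]
j=2: arr[2]=2 ≤ 2 → i=2, swap arr[2],arr[2] (no change) → [2, 2, 2, 3, 3, 3, 3, 3, 3, 2, 2]
j=3: arr[3]=3 > 2 → no swap
j=4: arr[4]=3 > 2 → no swap
j=5: arr[5]=3 > 2 → no swap
j=6: arr[6]=3 > 2 → no swap
j=7: arr[7]=3 > 2 → no swap
j=8: arr[8]=3 > 2 → no swap
j=9: arr[9]=2 ≤ 2 → i=3, swap arr[3],arr[9] → [2, 2, 2, 2, 3, 3, 3, 3, 3, 3, 2]
final swap arr[4],arr[10] → [2, 2, 2, 2, 2, 3, 3, 3, 3, 3, 3]; return 4

5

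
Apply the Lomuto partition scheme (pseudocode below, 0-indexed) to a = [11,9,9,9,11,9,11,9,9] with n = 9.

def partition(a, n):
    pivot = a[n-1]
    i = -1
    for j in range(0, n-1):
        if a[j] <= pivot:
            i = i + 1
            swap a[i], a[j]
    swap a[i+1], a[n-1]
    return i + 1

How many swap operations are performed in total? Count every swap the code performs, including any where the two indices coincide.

pivot=9, i=-1
j=0: 11>9, skip
j=1: 9≤9, i=0, swap(0,1) ⇒ [9,11,9,9,11,9,11,9,9]
j=2: 9≤9, i=1, swap(1,2) ⇒ [9,9,11,9,11,9,11,9,9]
j=3: 9≤9, i=2, swap(2,3) ⇒ [9,9,9,11,11,9,11,9,9]
j=4: 11>9, skip
j=5: 9≤9, i=3, swap(3,5) ⇒ [9,9,9,9,11,11,11,9,9]
j=6: 11>9, skip
j=7: 9≤9, i=4, swap(4,7) ⇒ [9,9,9,9,9,11,11,11,9]
swap(5,8) ⇒ [9,9,9,9,9,9,11,11,11]; return 5

6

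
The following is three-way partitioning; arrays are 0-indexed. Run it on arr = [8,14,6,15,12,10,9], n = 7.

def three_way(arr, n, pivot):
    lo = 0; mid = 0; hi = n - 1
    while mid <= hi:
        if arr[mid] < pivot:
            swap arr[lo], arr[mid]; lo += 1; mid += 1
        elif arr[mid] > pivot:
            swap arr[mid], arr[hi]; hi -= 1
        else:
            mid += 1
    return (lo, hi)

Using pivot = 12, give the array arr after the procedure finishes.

[8,9,6,10,12,15,14]

pivot = 12; lo=0, mid=0, hi=6
arr[mid]=8<12: swap arr[0],arr[0]; lo=1,mid=1 → [8,14,6,15,12,10,9]
arr[mid]=14>12: swap arr[1],arr[6]; hi=5 → [8,9,6,15,12,10,14]
arr[mid]=9<12: swap arr[1],arr[1]; lo=2,mid=2 → [8,9,6,15,12,10,14]
arr[mid]=6<12: swap arr[2],arr[2]; lo=3,mid=3 → [8,9,6,15,12,10,14]
arr[mid]=15>12: swap arr[3],arr[5]; hi=4 → [8,9,6,10,12,15,14]
arr[mid]=10<12: swap arr[3],arr[3]; lo=4,mid=4 → [8,9,6,10,12,15,14]
arr[mid]=12=12: mid=5
end: lo=4, hi=4; arr = [8,9,6,10,12,15,14]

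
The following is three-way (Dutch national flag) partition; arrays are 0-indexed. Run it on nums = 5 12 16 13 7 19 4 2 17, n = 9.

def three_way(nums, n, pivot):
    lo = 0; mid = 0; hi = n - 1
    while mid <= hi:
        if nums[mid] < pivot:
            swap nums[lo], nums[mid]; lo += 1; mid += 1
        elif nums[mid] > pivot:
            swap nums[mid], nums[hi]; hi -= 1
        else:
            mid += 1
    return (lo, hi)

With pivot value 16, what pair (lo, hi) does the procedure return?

(6, 6)

pivot = 16; lo=0, mid=0, hi=8
nums[mid]=5<16: swap nums[0],nums[0]; lo=1,mid=1 → 5 12 16 13 7 19 4 2 17
nums[mid]=12<16: swap nums[1],nums[1]; lo=2,mid=2 → 5 12 16 13 7 19 4 2 17
nums[mid]=16=16: mid=3
nums[mid]=13<16: swap nums[2],nums[3]; lo=3,mid=4 → 5 12 13 16 7 19 4 2 17
nums[mid]=7<16: swap nums[3],nums[4]; lo=4,mid=5 → 5 12 13 7 16 19 4 2 17
nums[mid]=19>16: swap nums[5],nums[8]; hi=7 → 5 12 13 7 16 17 4 2 19
nums[mid]=17>16: swap nums[5],nums[7]; hi=6 → 5 12 13 7 16 2 4 17 19
nums[mid]=2<16: swap nums[4],nums[5]; lo=5,mid=6 → 5 12 13 7 2 16 4 17 19
nums[mid]=4<16: swap nums[5],nums[6]; lo=6,mid=7 → 5 12 13 7 2 4 16 17 19
end: lo=6, hi=6; nums = 5 12 13 7 2 4 16 17 19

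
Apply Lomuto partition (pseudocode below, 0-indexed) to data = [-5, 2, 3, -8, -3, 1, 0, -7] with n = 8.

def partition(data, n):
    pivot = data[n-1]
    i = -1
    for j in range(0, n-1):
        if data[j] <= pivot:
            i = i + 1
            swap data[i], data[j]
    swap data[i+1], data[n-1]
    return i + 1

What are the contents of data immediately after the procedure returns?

[-8, -7, 3, -5, -3, 1, 0, 2]

pivot = data[7] = -7; i = -1
j=0: data[0]=-5 > -7 → no swap
j=1: data[1]=2 > -7 → no swap
j=2: data[2]=3 > -7 → no swap
j=3: data[3]=-8 ≤ -7 → i=0, swap data[0],data[3] → [-8, 2, 3, -5, -3, 1, 0, -7]
j=4: data[4]=-3 > -7 → no swap
j=5: data[5]=1 > -7 → no swap
j=6: data[6]=0 > -7 → no swap
final swap data[1],data[7] → [-8, -7, 3, -5, -3, 1, 0, 2]; return 1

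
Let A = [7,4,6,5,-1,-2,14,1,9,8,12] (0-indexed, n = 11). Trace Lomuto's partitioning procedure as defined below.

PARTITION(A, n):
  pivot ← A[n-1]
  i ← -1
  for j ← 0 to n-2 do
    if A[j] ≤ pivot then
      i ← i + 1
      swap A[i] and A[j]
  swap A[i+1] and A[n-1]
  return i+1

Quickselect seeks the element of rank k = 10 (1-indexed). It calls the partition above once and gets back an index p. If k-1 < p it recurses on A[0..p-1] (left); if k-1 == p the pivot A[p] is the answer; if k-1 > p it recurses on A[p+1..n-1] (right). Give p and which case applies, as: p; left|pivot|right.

9; pivot

pivot=12, i=-1
j=0: 7≤12, i=0, swap(0,0) ⇒ [7,4,6,5,-1,-2,14,1,9,8,12]
j=1: 4≤12, i=1, swap(1,1) ⇒ [7,4,6,5,-1,-2,14,1,9,8,12]
j=2: 6≤12, i=2, swap(2,2) ⇒ [7,4,6,5,-1,-2,14,1,9,8,12]
j=3: 5≤12, i=3, swap(3,3) ⇒ [7,4,6,5,-1,-2,14,1,9,8,12]
j=4: -1≤12, i=4, swap(4,4) ⇒ [7,4,6,5,-1,-2,14,1,9,8,12]
j=5: -2≤12, i=5, swap(5,5) ⇒ [7,4,6,5,-1,-2,14,1,9,8,12]
j=6: 14>12, skip
j=7: 1≤12, i=6, swap(6,7) ⇒ [7,4,6,5,-1,-2,1,14,9,8,12]
j=8: 9≤12, i=7, swap(7,8) ⇒ [7,4,6,5,-1,-2,1,9,14,8,12]
j=9: 8≤12, i=8, swap(8,9) ⇒ [7,4,6,5,-1,-2,1,9,8,14,12]
swap(9,10) ⇒ [7,4,6,5,-1,-2,1,9,8,12,14]; return 9
p = 9; k-1 = 9 == 9 ⇒ pivot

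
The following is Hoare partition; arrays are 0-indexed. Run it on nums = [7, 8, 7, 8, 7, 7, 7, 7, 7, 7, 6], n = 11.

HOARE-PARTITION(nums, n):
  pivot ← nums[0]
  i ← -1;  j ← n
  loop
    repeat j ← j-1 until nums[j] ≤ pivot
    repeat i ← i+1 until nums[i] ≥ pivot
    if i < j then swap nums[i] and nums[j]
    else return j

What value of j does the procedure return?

5

pivot = nums[0] = 7; i = -1, j = 11
j→10 (nums[10]=6≤7), i→0 (nums[0]=7≥7); i<j, swap → [6, 8, 7, 8, 7, 7, 7, 7, 7, 7, 7]
j→9 (nums[9]=7≤7), i→1 (nums[1]=8≥7); i<j, swap → [6, 7, 7, 8, 7, 7, 7, 7, 7, 8, 7]
j→8 (nums[8]=7≤7), i→2 (nums[2]=7≥7); i<j, swap → [6, 7, 7, 8, 7, 7, 7, 7, 7, 8, 7]
j→7 (nums[7]=7≤7), i→3 (nums[3]=8≥7); i<j, swap → [6, 7, 7, 7, 7, 7, 7, 8, 7, 8, 7]
j→6 (nums[6]=7≤7), i→4 (nums[4]=7≥7); i<j, swap → [6, 7, 7, 7, 7, 7, 7, 8, 7, 8, 7]
j→5, i→5; i≥j, return j=5. nums = [6, 7, 7, 7, 7, 7, 7, 8, 7, 8, 7]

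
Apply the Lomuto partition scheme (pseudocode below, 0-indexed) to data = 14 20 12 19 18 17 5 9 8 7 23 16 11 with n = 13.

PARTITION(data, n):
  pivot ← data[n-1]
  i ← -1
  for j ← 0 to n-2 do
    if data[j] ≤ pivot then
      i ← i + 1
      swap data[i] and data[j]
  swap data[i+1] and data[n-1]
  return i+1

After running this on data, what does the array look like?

pivot=11, i=-1
j=0: 14>11, skip
j=1: 20>11, skip
j=2: 12>11, skip
j=3: 19>11, skip
j=4: 18>11, skip
j=5: 17>11, skip
j=6: 5≤11, i=0, swap(0,6) ⇒ 5 20 12 19 18 17 14 9 8 7 23 16 11
j=7: 9≤11, i=1, swap(1,7) ⇒ 5 9 12 19 18 17 14 20 8 7 23 16 11
j=8: 8≤11, i=2, swap(2,8) ⇒ 5 9 8 19 18 17 14 20 12 7 23 16 11
j=9: 7≤11, i=3, swap(3,9) ⇒ 5 9 8 7 18 17 14 20 12 19 23 16 11
j=10: 23>11, skip
j=11: 16>11, skip
swap(4,12) ⇒ 5 9 8 7 11 17 14 20 12 19 23 16 18; return 4

5 9 8 7 11 17 14 20 12 19 23 16 18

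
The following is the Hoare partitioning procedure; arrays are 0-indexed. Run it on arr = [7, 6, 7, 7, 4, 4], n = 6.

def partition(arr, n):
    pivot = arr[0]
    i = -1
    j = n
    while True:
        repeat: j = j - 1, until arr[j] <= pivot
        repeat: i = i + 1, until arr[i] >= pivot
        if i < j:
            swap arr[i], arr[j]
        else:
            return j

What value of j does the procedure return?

pivot = arr[0] = 7; i = -1, j = 6
j→5 (arr[5]=4≤7), i→0 (arr[0]=7≥7); i<j, swap → [4, 6, 7, 7, 4, 7]
j→4 (arr[4]=4≤7), i→2 (arr[2]=7≥7); i<j, swap → [4, 6, 4, 7, 7, 7]
j→3, i→3; i≥j, return j=3. arr = [4, 6, 4, 7, 7, 7]

3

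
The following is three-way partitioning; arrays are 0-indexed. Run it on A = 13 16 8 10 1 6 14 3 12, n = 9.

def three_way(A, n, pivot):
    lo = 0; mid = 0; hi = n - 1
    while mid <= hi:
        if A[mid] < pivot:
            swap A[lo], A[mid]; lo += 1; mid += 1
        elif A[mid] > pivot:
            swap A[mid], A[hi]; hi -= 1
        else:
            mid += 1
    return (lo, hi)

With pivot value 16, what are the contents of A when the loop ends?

pivot = 16; lo=0, mid=0, hi=8
A[mid]=13<16: swap A[0],A[0]; lo=1,mid=1 → 13 16 8 10 1 6 14 3 12
A[mid]=16=16: mid=2
A[mid]=8<16: swap A[1],A[2]; lo=2,mid=3 → 13 8 16 10 1 6 14 3 12
A[mid]=10<16: swap A[2],A[3]; lo=3,mid=4 → 13 8 10 16 1 6 14 3 12
A[mid]=1<16: swap A[3],A[4]; lo=4,mid=5 → 13 8 10 1 16 6 14 3 12
A[mid]=6<16: swap A[4],A[5]; lo=5,mid=6 → 13 8 10 1 6 16 14 3 12
A[mid]=14<16: swap A[5],A[6]; lo=6,mid=7 → 13 8 10 1 6 14 16 3 12
A[mid]=3<16: swap A[6],A[7]; lo=7,mid=8 → 13 8 10 1 6 14 3 16 12
A[mid]=12<16: swap A[7],A[8]; lo=8,mid=9 → 13 8 10 1 6 14 3 12 16
end: lo=8, hi=8; A = 13 8 10 1 6 14 3 12 16

13 8 10 1 6 14 3 12 16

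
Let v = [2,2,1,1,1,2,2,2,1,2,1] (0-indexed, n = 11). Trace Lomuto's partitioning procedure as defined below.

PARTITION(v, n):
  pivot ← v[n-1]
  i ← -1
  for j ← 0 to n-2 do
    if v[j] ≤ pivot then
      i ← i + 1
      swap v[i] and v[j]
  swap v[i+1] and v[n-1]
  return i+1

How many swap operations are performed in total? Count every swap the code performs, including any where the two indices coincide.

5

pivot=1, i=-1
j=0: 2>1, skip
j=1: 2>1, skip
j=2: 1≤1, i=0, swap(0,2) ⇒ [1,2,2,1,1,2,2,2,1,2,1]
j=3: 1≤1, i=1, swap(1,3) ⇒ [1,1,2,2,1,2,2,2,1,2,1]
j=4: 1≤1, i=2, swap(2,4) ⇒ [1,1,1,2,2,2,2,2,1,2,1]
j=5: 2>1, skip
j=6: 2>1, skip
j=7: 2>1, skip
j=8: 1≤1, i=3, swap(3,8) ⇒ [1,1,1,1,2,2,2,2,2,2,1]
j=9: 2>1, skip
swap(4,10) ⇒ [1,1,1,1,1,2,2,2,2,2,2]; return 4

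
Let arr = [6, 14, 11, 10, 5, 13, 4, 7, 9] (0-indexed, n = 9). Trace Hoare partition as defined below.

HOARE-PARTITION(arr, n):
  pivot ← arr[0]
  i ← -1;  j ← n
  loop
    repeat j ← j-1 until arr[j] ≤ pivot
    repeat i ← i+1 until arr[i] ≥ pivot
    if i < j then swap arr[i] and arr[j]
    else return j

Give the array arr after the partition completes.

pivot=6
j stops at 6 (4), i stops at 0 (6); swap ⇒ [4, 14, 11, 10, 5, 13, 6, 7, 9]
j stops at 4 (5), i stops at 1 (14); swap ⇒ [4, 5, 11, 10, 14, 13, 6, 7, 9]
j stops at 1, i stops at 2; i≥j ⇒ return 1. arr=[4, 5, 11, 10, 14, 13, 6, 7, 9]

[4, 5, 11, 10, 14, 13, 6, 7, 9]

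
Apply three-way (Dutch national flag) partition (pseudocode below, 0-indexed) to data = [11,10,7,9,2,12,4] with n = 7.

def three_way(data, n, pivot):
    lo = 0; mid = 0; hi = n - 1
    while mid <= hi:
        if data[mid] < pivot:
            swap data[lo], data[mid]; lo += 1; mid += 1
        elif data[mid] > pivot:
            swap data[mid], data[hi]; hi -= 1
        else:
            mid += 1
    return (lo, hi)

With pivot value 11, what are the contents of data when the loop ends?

[10,7,9,2,4,11,12]

lo=0 mid=0 hi=6
11=11: mid=1
10<11: swap(0,1), lo=1 mid=2 ⇒ [10,11,7,9,2,12,4]
7<11: swap(1,2), lo=2 mid=3 ⇒ [10,7,11,9,2,12,4]
9<11: swap(2,3), lo=3 mid=4 ⇒ [10,7,9,11,2,12,4]
2<11: swap(3,4), lo=4 mid=5 ⇒ [10,7,9,2,11,12,4]
12>11: swap(5,6), hi=5 ⇒ [10,7,9,2,11,4,12]
4<11: swap(4,5), lo=5 mid=6 ⇒ [10,7,9,2,4,11,12]
done. lo=5 hi=5; data=[10,7,9,2,4,11,12]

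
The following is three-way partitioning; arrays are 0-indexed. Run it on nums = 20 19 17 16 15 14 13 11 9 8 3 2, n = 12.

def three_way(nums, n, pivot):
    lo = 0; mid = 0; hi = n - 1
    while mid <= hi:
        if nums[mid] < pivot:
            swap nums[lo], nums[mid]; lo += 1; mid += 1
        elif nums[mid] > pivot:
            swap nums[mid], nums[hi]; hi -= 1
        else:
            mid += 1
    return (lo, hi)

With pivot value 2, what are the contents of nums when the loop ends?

lo=0 mid=0 hi=11
20>2: swap(0,11), hi=10 ⇒ 2 19 17 16 15 14 13 11 9 8 3 20
2=2: mid=1
19>2: swap(1,10), hi=9 ⇒ 2 3 17 16 15 14 13 11 9 8 19 20
3>2: swap(1,9), hi=8 ⇒ 2 8 17 16 15 14 13 11 9 3 19 20
8>2: swap(1,8), hi=7 ⇒ 2 9 17 16 15 14 13 11 8 3 19 20
9>2: swap(1,7), hi=6 ⇒ 2 11 17 16 15 14 13 9 8 3 19 20
11>2: swap(1,6), hi=5 ⇒ 2 13 17 16 15 14 11 9 8 3 19 20
13>2: swap(1,5), hi=4 ⇒ 2 14 17 16 15 13 11 9 8 3 19 20
14>2: swap(1,4), hi=3 ⇒ 2 15 17 16 14 13 11 9 8 3 19 20
15>2: swap(1,3), hi=2 ⇒ 2 16 17 15 14 13 11 9 8 3 19 20
16>2: swap(1,2), hi=1 ⇒ 2 17 16 15 14 13 11 9 8 3 19 20
17>2: swap(1,1), hi=0 ⇒ 2 17 16 15 14 13 11 9 8 3 19 20
done. lo=0 hi=0; nums=2 17 16 15 14 13 11 9 8 3 19 20

2 17 16 15 14 13 11 9 8 3 19 20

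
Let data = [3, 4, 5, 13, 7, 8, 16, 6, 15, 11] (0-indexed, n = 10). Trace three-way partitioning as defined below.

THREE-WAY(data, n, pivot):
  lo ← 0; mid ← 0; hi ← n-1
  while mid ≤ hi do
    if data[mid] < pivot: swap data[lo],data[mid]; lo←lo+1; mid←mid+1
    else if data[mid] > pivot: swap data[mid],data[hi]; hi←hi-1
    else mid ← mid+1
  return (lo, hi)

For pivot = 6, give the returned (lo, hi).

(3, 3)

pivot = 6; lo=0, mid=0, hi=9
data[mid]=3<6: swap data[0],data[0]; lo=1,mid=1 → [3, 4, 5, 13, 7, 8, 16, 6, 15, 11]
data[mid]=4<6: swap data[1],data[1]; lo=2,mid=2 → [3, 4, 5, 13, 7, 8, 16, 6, 15, 11]
data[mid]=5<6: swap data[2],data[2]; lo=3,mid=3 → [3, 4, 5, 13, 7, 8, 16, 6, 15, 11]
data[mid]=13>6: swap data[3],data[9]; hi=8 → [3, 4, 5, 11, 7, 8, 16, 6, 15, 13]
data[mid]=11>6: swap data[3],data[8]; hi=7 → [3, 4, 5, 15, 7, 8, 16, 6, 11, 13]
data[mid]=15>6: swap data[3],data[7]; hi=6 → [3, 4, 5, 6, 7, 8, 16, 15, 11, 13]
data[mid]=6=6: mid=4
data[mid]=7>6: swap data[4],data[6]; hi=5 → [3, 4, 5, 6, 16, 8, 7, 15, 11, 13]
data[mid]=16>6: swap data[4],data[5]; hi=4 → [3, 4, 5, 6, 8, 16, 7, 15, 11, 13]
data[mid]=8>6: swap data[4],data[4]; hi=3 → [3, 4, 5, 6, 8, 16, 7, 15, 11, 13]
end: lo=3, hi=3; data = [3, 4, 5, 6, 8, 16, 7, 15, 11, 13]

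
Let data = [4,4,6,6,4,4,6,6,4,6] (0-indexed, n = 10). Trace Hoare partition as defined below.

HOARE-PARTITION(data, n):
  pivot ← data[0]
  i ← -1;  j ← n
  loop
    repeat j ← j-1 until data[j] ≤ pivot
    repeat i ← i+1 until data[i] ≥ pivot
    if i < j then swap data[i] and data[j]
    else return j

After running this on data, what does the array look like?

pivot=4
j stops at 8 (4), i stops at 0 (4); swap ⇒ [4,4,6,6,4,4,6,6,4,6]
j stops at 5 (4), i stops at 1 (4); swap ⇒ [4,4,6,6,4,4,6,6,4,6]
j stops at 4 (4), i stops at 2 (6); swap ⇒ [4,4,4,6,6,4,6,6,4,6]
j stops at 2, i stops at 3; i≥j ⇒ return 2. data=[4,4,4,6,6,4,6,6,4,6]

[4,4,4,6,6,4,6,6,4,6]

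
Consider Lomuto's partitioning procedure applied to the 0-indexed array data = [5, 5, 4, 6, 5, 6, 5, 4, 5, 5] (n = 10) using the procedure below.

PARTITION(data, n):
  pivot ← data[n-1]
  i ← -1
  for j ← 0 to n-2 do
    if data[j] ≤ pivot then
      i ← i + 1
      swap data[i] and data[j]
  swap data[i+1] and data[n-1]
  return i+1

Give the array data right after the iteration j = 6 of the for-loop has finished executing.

[5, 5, 4, 5, 5, 6, 6, 4, 5, 5]

pivot = data[9] = 5; i = -1
j=0: data[0]=5 ≤ 5 → i=0, swap data[0],data[0] (no change) → [5, 5, 4, 6, 5, 6, 5, 4, 5, 5]
j=1: data[1]=5 ≤ 5 → i=1, swap data[1],data[1] (no change) → [5, 5, 4, 6, 5, 6, 5, 4, 5, 5]
j=2: data[2]=4 ≤ 5 → i=2, swap data[2],data[2] (no change) → [5, 5, 4, 6, 5, 6, 5, 4, 5, 5]
j=3: data[3]=6 > 5 → no swap
j=4: data[4]=5 ≤ 5 → i=3, swap data[3],data[4] → [5, 5, 4, 5, 6, 6, 5, 4, 5, 5]
j=5: data[5]=6 > 5 → no swap
j=6: data[6]=5 ≤ 5 → i=4, swap data[4],data[6] → [5, 5, 4, 5, 5, 6, 6, 4, 5, 5]
(after j=6) data = [5, 5, 4, 5, 5, 6, 6, 4, 5, 5]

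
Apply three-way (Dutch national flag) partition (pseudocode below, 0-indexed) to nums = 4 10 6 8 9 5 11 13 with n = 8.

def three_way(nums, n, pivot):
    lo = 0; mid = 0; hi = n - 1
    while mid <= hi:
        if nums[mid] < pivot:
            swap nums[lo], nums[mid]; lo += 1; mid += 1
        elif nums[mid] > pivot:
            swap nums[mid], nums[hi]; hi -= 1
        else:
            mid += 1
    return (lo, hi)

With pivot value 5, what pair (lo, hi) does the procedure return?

(1, 1)

pivot = 5; lo=0, mid=0, hi=7
nums[mid]=4<5: swap nums[0],nums[0]; lo=1,mid=1 → 4 10 6 8 9 5 11 13
nums[mid]=10>5: swap nums[1],nums[7]; hi=6 → 4 13 6 8 9 5 11 10
nums[mid]=13>5: swap nums[1],nums[6]; hi=5 → 4 11 6 8 9 5 13 10
nums[mid]=11>5: swap nums[1],nums[5]; hi=4 → 4 5 6 8 9 11 13 10
nums[mid]=5=5: mid=2
nums[mid]=6>5: swap nums[2],nums[4]; hi=3 → 4 5 9 8 6 11 13 10
nums[mid]=9>5: swap nums[2],nums[3]; hi=2 → 4 5 8 9 6 11 13 10
nums[mid]=8>5: swap nums[2],nums[2]; hi=1 → 4 5 8 9 6 11 13 10
end: lo=1, hi=1; nums = 4 5 8 9 6 11 13 10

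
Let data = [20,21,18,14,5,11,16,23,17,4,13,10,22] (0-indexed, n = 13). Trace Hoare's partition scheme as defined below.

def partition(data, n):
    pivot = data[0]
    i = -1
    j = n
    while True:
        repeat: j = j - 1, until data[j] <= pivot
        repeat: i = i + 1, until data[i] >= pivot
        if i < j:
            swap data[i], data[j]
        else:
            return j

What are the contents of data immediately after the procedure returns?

pivot=20
j stops at 11 (10), i stops at 0 (20); swap ⇒ [10,21,18,14,5,11,16,23,17,4,13,20,22]
j stops at 10 (13), i stops at 1 (21); swap ⇒ [10,13,18,14,5,11,16,23,17,4,21,20,22]
j stops at 9 (4), i stops at 7 (23); swap ⇒ [10,13,18,14,5,11,16,4,17,23,21,20,22]
j stops at 8, i stops at 9; i≥j ⇒ return 8. data=[10,13,18,14,5,11,16,4,17,23,21,20,22]

[10,13,18,14,5,11,16,4,17,23,21,20,22]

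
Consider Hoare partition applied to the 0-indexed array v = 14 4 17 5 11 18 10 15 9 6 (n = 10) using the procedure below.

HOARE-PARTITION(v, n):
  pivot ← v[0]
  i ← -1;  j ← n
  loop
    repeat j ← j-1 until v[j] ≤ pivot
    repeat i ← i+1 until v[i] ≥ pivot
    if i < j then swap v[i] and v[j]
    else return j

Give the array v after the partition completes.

6 4 9 5 11 10 18 15 17 14

pivot = v[0] = 14; i = -1, j = 10
j→9 (v[9]=6≤14), i→0 (v[0]=14≥14); i<j, swap → 6 4 17 5 11 18 10 15 9 14
j→8 (v[8]=9≤14), i→2 (v[2]=17≥14); i<j, swap → 6 4 9 5 11 18 10 15 17 14
j→6 (v[6]=10≤14), i→5 (v[5]=18≥14); i<j, swap → 6 4 9 5 11 10 18 15 17 14
j→5, i→6; i≥j, return j=5. v = 6 4 9 5 11 10 18 15 17 14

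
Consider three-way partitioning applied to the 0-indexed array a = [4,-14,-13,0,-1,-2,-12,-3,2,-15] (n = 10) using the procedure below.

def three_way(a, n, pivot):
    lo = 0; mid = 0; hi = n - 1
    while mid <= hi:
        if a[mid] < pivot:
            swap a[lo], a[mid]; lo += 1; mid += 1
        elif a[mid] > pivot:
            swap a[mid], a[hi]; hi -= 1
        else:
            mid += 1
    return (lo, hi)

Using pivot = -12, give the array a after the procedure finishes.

[-15,-14,-13,-12,-2,-1,-3,2,0,4]

lo=0 mid=0 hi=9
4>-12: swap(0,9), hi=8 ⇒ [-15,-14,-13,0,-1,-2,-12,-3,2,4]
-15<-12: swap(0,0), lo=1 mid=1 ⇒ [-15,-14,-13,0,-1,-2,-12,-3,2,4]
-14<-12: swap(1,1), lo=2 mid=2 ⇒ [-15,-14,-13,0,-1,-2,-12,-3,2,4]
-13<-12: swap(2,2), lo=3 mid=3 ⇒ [-15,-14,-13,0,-1,-2,-12,-3,2,4]
0>-12: swap(3,8), hi=7 ⇒ [-15,-14,-13,2,-1,-2,-12,-3,0,4]
2>-12: swap(3,7), hi=6 ⇒ [-15,-14,-13,-3,-1,-2,-12,2,0,4]
-3>-12: swap(3,6), hi=5 ⇒ [-15,-14,-13,-12,-1,-2,-3,2,0,4]
-12=-12: mid=4
-1>-12: swap(4,5), hi=4 ⇒ [-15,-14,-13,-12,-2,-1,-3,2,0,4]
-2>-12: swap(4,4), hi=3 ⇒ [-15,-14,-13,-12,-2,-1,-3,2,0,4]
done. lo=3 hi=3; a=[-15,-14,-13,-12,-2,-1,-3,2,0,4]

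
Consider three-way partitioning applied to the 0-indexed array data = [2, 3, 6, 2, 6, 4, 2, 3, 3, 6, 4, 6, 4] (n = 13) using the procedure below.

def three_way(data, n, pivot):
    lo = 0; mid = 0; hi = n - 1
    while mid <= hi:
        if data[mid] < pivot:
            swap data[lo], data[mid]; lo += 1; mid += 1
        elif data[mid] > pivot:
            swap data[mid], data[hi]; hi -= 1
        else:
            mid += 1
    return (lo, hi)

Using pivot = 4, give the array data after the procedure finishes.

[2, 3, 2, 2, 3, 3, 4, 4, 4, 6, 6, 6, 6]

pivot = 4; lo=0, mid=0, hi=12
data[mid]=2<4: swap data[0],data[0]; lo=1,mid=1 → [2, 3, 6, 2, 6, 4, 2, 3, 3, 6, 4, 6, 4]
data[mid]=3<4: swap data[1],data[1]; lo=2,mid=2 → [2, 3, 6, 2, 6, 4, 2, 3, 3, 6, 4, 6, 4]
data[mid]=6>4: swap data[2],data[12]; hi=11 → [2, 3, 4, 2, 6, 4, 2, 3, 3, 6, 4, 6, 6]
data[mid]=4=4: mid=3
data[mid]=2<4: swap data[2],data[3]; lo=3,mid=4 → [2, 3, 2, 4, 6, 4, 2, 3, 3, 6, 4, 6, 6]
data[mid]=6>4: swap data[4],data[11]; hi=10 → [2, 3, 2, 4, 6, 4, 2, 3, 3, 6, 4, 6, 6]
data[mid]=6>4: swap data[4],data[10]; hi=9 → [2, 3, 2, 4, 4, 4, 2, 3, 3, 6, 6, 6, 6]
data[mid]=4=4: mid=5
data[mid]=4=4: mid=6
data[mid]=2<4: swap data[3],data[6]; lo=4,mid=7 → [2, 3, 2, 2, 4, 4, 4, 3, 3, 6, 6, 6, 6]
data[mid]=3<4: swap data[4],data[7]; lo=5,mid=8 → [2, 3, 2, 2, 3, 4, 4, 4, 3, 6, 6, 6, 6]
data[mid]=3<4: swap data[5],data[8]; lo=6,mid=9 → [2, 3, 2, 2, 3, 3, 4, 4, 4, 6, 6, 6, 6]
data[mid]=6>4: swap data[9],data[9]; hi=8 → [2, 3, 2, 2, 3, 3, 4, 4, 4, 6, 6, 6, 6]
end: lo=6, hi=8; data = [2, 3, 2, 2, 3, 3, 4, 4, 4, 6, 6, 6, 6]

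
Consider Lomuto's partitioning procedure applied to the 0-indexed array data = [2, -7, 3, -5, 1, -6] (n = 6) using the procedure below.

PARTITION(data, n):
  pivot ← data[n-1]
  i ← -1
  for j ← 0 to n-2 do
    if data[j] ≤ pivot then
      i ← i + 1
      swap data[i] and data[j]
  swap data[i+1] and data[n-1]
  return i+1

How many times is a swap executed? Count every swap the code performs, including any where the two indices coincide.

2

pivot=-6, i=-1
j=0: 2>-6, skip
j=1: -7≤-6, i=0, swap(0,1) ⇒ [-7, 2, 3, -5, 1, -6]
j=2: 3>-6, skip
j=3: -5>-6, skip
j=4: 1>-6, skip
swap(1,5) ⇒ [-7, -6, 3, -5, 1, 2]; return 1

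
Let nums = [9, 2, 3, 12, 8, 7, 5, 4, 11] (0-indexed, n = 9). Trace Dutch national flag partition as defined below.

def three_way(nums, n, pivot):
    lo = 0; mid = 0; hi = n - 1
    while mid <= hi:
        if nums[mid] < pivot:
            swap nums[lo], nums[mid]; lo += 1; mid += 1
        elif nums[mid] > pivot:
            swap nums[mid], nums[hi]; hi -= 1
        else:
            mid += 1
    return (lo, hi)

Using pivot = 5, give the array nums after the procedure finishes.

lo=0 mid=0 hi=8
9>5: swap(0,8), hi=7 ⇒ [11, 2, 3, 12, 8, 7, 5, 4, 9]
11>5: swap(0,7), hi=6 ⇒ [4, 2, 3, 12, 8, 7, 5, 11, 9]
4<5: swap(0,0), lo=1 mid=1 ⇒ [4, 2, 3, 12, 8, 7, 5, 11, 9]
2<5: swap(1,1), lo=2 mid=2 ⇒ [4, 2, 3, 12, 8, 7, 5, 11, 9]
3<5: swap(2,2), lo=3 mid=3 ⇒ [4, 2, 3, 12, 8, 7, 5, 11, 9]
12>5: swap(3,6), hi=5 ⇒ [4, 2, 3, 5, 8, 7, 12, 11, 9]
5=5: mid=4
8>5: swap(4,5), hi=4 ⇒ [4, 2, 3, 5, 7, 8, 12, 11, 9]
7>5: swap(4,4), hi=3 ⇒ [4, 2, 3, 5, 7, 8, 12, 11, 9]
done. lo=3 hi=3; nums=[4, 2, 3, 5, 7, 8, 12, 11, 9]

[4, 2, 3, 5, 7, 8, 12, 11, 9]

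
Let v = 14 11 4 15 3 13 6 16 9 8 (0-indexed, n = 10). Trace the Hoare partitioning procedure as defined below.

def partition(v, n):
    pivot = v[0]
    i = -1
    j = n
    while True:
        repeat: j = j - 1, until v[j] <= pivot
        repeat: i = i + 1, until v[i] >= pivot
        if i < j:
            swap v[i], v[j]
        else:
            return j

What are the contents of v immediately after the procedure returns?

pivot = v[0] = 14; i = -1, j = 10
j→9 (v[9]=8≤14), i→0 (v[0]=14≥14); i<j, swap → 8 11 4 15 3 13 6 16 9 14
j→8 (v[8]=9≤14), i→3 (v[3]=15≥14); i<j, swap → 8 11 4 9 3 13 6 16 15 14
j→6, i→7; i≥j, return j=6. v = 8 11 4 9 3 13 6 16 15 14

8 11 4 9 3 13 6 16 15 14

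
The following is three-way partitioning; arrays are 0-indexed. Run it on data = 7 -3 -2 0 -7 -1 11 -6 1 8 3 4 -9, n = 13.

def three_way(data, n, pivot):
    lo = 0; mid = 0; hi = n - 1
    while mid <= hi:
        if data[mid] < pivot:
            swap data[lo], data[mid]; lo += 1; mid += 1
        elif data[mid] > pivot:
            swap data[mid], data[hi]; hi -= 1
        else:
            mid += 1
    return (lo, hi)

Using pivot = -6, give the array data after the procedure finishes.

-9 -7 -6 0 -1 11 -2 1 8 3 4 -3 7

lo=0 mid=0 hi=12
7>-6: swap(0,12), hi=11 ⇒ -9 -3 -2 0 -7 -1 11 -6 1 8 3 4 7
-9<-6: swap(0,0), lo=1 mid=1 ⇒ -9 -3 -2 0 -7 -1 11 -6 1 8 3 4 7
-3>-6: swap(1,11), hi=10 ⇒ -9 4 -2 0 -7 -1 11 -6 1 8 3 -3 7
4>-6: swap(1,10), hi=9 ⇒ -9 3 -2 0 -7 -1 11 -6 1 8 4 -3 7
3>-6: swap(1,9), hi=8 ⇒ -9 8 -2 0 -7 -1 11 -6 1 3 4 -3 7
8>-6: swap(1,8), hi=7 ⇒ -9 1 -2 0 -7 -1 11 -6 8 3 4 -3 7
1>-6: swap(1,7), hi=6 ⇒ -9 -6 -2 0 -7 -1 11 1 8 3 4 -3 7
-6=-6: mid=2
-2>-6: swap(2,6), hi=5 ⇒ -9 -6 11 0 -7 -1 -2 1 8 3 4 -3 7
11>-6: swap(2,5), hi=4 ⇒ -9 -6 -1 0 -7 11 -2 1 8 3 4 -3 7
-1>-6: swap(2,4), hi=3 ⇒ -9 -6 -7 0 -1 11 -2 1 8 3 4 -3 7
-7<-6: swap(1,2), lo=2 mid=3 ⇒ -9 -7 -6 0 -1 11 -2 1 8 3 4 -3 7
0>-6: swap(3,3), hi=2 ⇒ -9 -7 -6 0 -1 11 -2 1 8 3 4 -3 7
done. lo=2 hi=2; data=-9 -7 -6 0 -1 11 -2 1 8 3 4 -3 7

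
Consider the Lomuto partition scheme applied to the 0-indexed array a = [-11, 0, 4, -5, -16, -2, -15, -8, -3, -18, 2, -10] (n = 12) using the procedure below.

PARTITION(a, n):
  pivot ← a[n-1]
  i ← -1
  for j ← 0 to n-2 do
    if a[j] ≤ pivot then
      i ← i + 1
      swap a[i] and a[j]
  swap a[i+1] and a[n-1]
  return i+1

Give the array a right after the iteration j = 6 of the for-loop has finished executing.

[-11, -16, -15, -5, 0, -2, 4, -8, -3, -18, 2, -10]

pivot = a[11] = -10; i = -1
j=0: a[0]=-11 ≤ -10 → i=0, swap a[0],a[0] (no change) → [-11, 0, 4, -5, -16, -2, -15, -8, -3, -18, 2, -10]
j=1: a[1]=0 > -10 → no swap
j=2: a[2]=4 > -10 → no swap
j=3: a[3]=-5 > -10 → no swap
j=4: a[4]=-16 ≤ -10 → i=1, swap a[1],a[4] → [-11, -16, 4, -5, 0, -2, -15, -8, -3, -18, 2, -10]
j=5: a[5]=-2 > -10 → no swap
j=6: a[6]=-15 ≤ -10 → i=2, swap a[2],a[6] → [-11, -16, -15, -5, 0, -2, 4, -8, -3, -18, 2, -10]
(after j=6) a = [-11, -16, -15, -5, 0, -2, 4, -8, -3, -18, 2, -10]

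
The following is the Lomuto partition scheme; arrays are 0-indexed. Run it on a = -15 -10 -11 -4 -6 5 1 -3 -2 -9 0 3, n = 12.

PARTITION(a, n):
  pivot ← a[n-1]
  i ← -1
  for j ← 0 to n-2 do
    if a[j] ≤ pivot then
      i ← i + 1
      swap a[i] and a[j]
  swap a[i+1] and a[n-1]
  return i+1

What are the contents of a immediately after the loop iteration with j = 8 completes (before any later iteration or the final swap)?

-15 -10 -11 -4 -6 1 -3 -2 5 -9 0 3

pivot=3, i=-1
j=0: -15≤3, i=0, swap(0,0) ⇒ -15 -10 -11 -4 -6 5 1 -3 -2 -9 0 3
j=1: -10≤3, i=1, swap(1,1) ⇒ -15 -10 -11 -4 -6 5 1 -3 -2 -9 0 3
j=2: -11≤3, i=2, swap(2,2) ⇒ -15 -10 -11 -4 -6 5 1 -3 -2 -9 0 3
j=3: -4≤3, i=3, swap(3,3) ⇒ -15 -10 -11 -4 -6 5 1 -3 -2 -9 0 3
j=4: -6≤3, i=4, swap(4,4) ⇒ -15 -10 -11 -4 -6 5 1 -3 -2 -9 0 3
j=5: 5>3, skip
j=6: 1≤3, i=5, swap(5,6) ⇒ -15 -10 -11 -4 -6 1 5 -3 -2 -9 0 3
j=7: -3≤3, i=6, swap(6,7) ⇒ -15 -10 -11 -4 -6 1 -3 5 -2 -9 0 3
j=8: -2≤3, i=7, swap(7,8) ⇒ -15 -10 -11 -4 -6 1 -3 -2 5 -9 0 3
(after j=8) a = -15 -10 -11 -4 -6 1 -3 -2 5 -9 0 3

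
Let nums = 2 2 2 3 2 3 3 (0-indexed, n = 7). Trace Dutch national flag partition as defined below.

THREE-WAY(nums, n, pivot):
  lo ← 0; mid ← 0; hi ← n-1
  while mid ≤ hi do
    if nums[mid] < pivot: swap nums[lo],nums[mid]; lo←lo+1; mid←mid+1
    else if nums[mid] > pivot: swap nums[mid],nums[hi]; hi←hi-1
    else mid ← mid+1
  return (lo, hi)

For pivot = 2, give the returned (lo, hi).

(0, 3)

pivot = 2; lo=0, mid=0, hi=6
nums[mid]=2=2: mid=1
nums[mid]=2=2: mid=2
nums[mid]=2=2: mid=3
nums[mid]=3>2: swap nums[3],nums[6]; hi=5 → 2 2 2 3 2 3 3
nums[mid]=3>2: swap nums[3],nums[5]; hi=4 → 2 2 2 3 2 3 3
nums[mid]=3>2: swap nums[3],nums[4]; hi=3 → 2 2 2 2 3 3 3
nums[mid]=2=2: mid=4
end: lo=0, hi=3; nums = 2 2 2 2 3 3 3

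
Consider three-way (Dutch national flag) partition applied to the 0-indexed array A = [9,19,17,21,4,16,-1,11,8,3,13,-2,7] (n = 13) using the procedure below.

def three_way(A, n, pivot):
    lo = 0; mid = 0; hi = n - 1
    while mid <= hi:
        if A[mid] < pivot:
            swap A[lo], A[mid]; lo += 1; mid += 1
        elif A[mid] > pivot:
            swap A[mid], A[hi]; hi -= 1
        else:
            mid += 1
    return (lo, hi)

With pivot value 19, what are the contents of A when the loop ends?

pivot = 19; lo=0, mid=0, hi=12
A[mid]=9<19: swap A[0],A[0]; lo=1,mid=1 → [9,19,17,21,4,16,-1,11,8,3,13,-2,7]
A[mid]=19=19: mid=2
A[mid]=17<19: swap A[1],A[2]; lo=2,mid=3 → [9,17,19,21,4,16,-1,11,8,3,13,-2,7]
A[mid]=21>19: swap A[3],A[12]; hi=11 → [9,17,19,7,4,16,-1,11,8,3,13,-2,21]
A[mid]=7<19: swap A[2],A[3]; lo=3,mid=4 → [9,17,7,19,4,16,-1,11,8,3,13,-2,21]
A[mid]=4<19: swap A[3],A[4]; lo=4,mid=5 → [9,17,7,4,19,16,-1,11,8,3,13,-2,21]
A[mid]=16<19: swap A[4],A[5]; lo=5,mid=6 → [9,17,7,4,16,19,-1,11,8,3,13,-2,21]
A[mid]=-1<19: swap A[5],A[6]; lo=6,mid=7 → [9,17,7,4,16,-1,19,11,8,3,13,-2,21]
A[mid]=11<19: swap A[6],A[7]; lo=7,mid=8 → [9,17,7,4,16,-1,11,19,8,3,13,-2,21]
A[mid]=8<19: swap A[7],A[8]; lo=8,mid=9 → [9,17,7,4,16,-1,11,8,19,3,13,-2,21]
A[mid]=3<19: swap A[8],A[9]; lo=9,mid=10 → [9,17,7,4,16,-1,11,8,3,19,13,-2,21]
A[mid]=13<19: swap A[9],A[10]; lo=10,mid=11 → [9,17,7,4,16,-1,11,8,3,13,19,-2,21]
A[mid]=-2<19: swap A[10],A[11]; lo=11,mid=12 → [9,17,7,4,16,-1,11,8,3,13,-2,19,21]
end: lo=11, hi=11; A = [9,17,7,4,16,-1,11,8,3,13,-2,19,21]

[9,17,7,4,16,-1,11,8,3,13,-2,19,21]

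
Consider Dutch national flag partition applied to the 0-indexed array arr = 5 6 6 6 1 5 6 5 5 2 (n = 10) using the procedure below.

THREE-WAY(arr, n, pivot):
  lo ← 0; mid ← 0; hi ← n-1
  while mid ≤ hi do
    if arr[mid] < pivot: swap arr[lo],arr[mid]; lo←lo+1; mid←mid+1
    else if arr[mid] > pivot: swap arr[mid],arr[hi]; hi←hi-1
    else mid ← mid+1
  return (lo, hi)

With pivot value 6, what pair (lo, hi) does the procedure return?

(6, 9)

lo=0 mid=0 hi=9
5<6: swap(0,0), lo=1 mid=1 ⇒ 5 6 6 6 1 5 6 5 5 2
6=6: mid=2
6=6: mid=3
6=6: mid=4
1<6: swap(1,4), lo=2 mid=5 ⇒ 5 1 6 6 6 5 6 5 5 2
5<6: swap(2,5), lo=3 mid=6 ⇒ 5 1 5 6 6 6 6 5 5 2
6=6: mid=7
5<6: swap(3,7), lo=4 mid=8 ⇒ 5 1 5 5 6 6 6 6 5 2
5<6: swap(4,8), lo=5 mid=9 ⇒ 5 1 5 5 5 6 6 6 6 2
2<6: swap(5,9), lo=6 mid=10 ⇒ 5 1 5 5 5 2 6 6 6 6
done. lo=6 hi=9; arr=5 1 5 5 5 2 6 6 6 6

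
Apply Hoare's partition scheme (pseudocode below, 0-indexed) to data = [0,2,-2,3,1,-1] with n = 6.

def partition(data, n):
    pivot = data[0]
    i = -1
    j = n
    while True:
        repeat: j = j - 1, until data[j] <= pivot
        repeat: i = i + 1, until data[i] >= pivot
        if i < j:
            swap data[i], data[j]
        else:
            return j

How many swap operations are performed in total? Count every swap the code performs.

pivot = data[0] = 0; i = -1, j = 6
j→5 (data[5]=-1≤0), i→0 (data[0]=0≥0); i<j, swap → [-1,2,-2,3,1,0]
j→2 (data[2]=-2≤0), i→1 (data[1]=2≥0); i<j, swap → [-1,-2,2,3,1,0]
j→1, i→2; i≥j, return j=1. data = [-1,-2,2,3,1,0]

2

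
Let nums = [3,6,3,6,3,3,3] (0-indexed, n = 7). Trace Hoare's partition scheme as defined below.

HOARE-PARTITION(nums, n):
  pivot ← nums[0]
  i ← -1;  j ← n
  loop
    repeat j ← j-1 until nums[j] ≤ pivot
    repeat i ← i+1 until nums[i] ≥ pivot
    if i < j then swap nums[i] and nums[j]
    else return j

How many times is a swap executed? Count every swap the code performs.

3

pivot = nums[0] = 3; i = -1, j = 7
j→6 (nums[6]=3≤3), i→0 (nums[0]=3≥3); i<j, swap → [3,6,3,6,3,3,3]
j→5 (nums[5]=3≤3), i→1 (nums[1]=6≥3); i<j, swap → [3,3,3,6,3,6,3]
j→4 (nums[4]=3≤3), i→2 (nums[2]=3≥3); i<j, swap → [3,3,3,6,3,6,3]
j→2, i→3; i≥j, return j=2. nums = [3,3,3,6,3,6,3]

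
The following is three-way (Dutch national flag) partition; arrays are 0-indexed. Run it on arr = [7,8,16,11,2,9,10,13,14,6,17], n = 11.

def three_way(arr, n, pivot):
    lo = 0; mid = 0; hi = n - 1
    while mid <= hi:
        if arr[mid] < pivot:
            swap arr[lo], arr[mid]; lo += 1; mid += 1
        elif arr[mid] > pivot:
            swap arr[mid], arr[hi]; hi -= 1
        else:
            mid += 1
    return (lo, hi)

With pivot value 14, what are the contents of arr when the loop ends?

[7,8,6,11,2,9,10,13,14,17,16]

pivot = 14; lo=0, mid=0, hi=10
arr[mid]=7<14: swap arr[0],arr[0]; lo=1,mid=1 → [7,8,16,11,2,9,10,13,14,6,17]
arr[mid]=8<14: swap arr[1],arr[1]; lo=2,mid=2 → [7,8,16,11,2,9,10,13,14,6,17]
arr[mid]=16>14: swap arr[2],arr[10]; hi=9 → [7,8,17,11,2,9,10,13,14,6,16]
arr[mid]=17>14: swap arr[2],arr[9]; hi=8 → [7,8,6,11,2,9,10,13,14,17,16]
arr[mid]=6<14: swap arr[2],arr[2]; lo=3,mid=3 → [7,8,6,11,2,9,10,13,14,17,16]
arr[mid]=11<14: swap arr[3],arr[3]; lo=4,mid=4 → [7,8,6,11,2,9,10,13,14,17,16]
arr[mid]=2<14: swap arr[4],arr[4]; lo=5,mid=5 → [7,8,6,11,2,9,10,13,14,17,16]
arr[mid]=9<14: swap arr[5],arr[5]; lo=6,mid=6 → [7,8,6,11,2,9,10,13,14,17,16]
arr[mid]=10<14: swap arr[6],arr[6]; lo=7,mid=7 → [7,8,6,11,2,9,10,13,14,17,16]
arr[mid]=13<14: swap arr[7],arr[7]; lo=8,mid=8 → [7,8,6,11,2,9,10,13,14,17,16]
arr[mid]=14=14: mid=9
end: lo=8, hi=8; arr = [7,8,6,11,2,9,10,13,14,17,16]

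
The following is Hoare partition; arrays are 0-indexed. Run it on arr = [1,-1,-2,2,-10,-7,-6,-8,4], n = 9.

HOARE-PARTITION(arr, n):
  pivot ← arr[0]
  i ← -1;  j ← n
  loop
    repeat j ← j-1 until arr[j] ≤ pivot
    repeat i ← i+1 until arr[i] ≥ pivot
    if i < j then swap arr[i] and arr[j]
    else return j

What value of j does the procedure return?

pivot = arr[0] = 1; i = -1, j = 9
j→7 (arr[7]=-8≤1), i→0 (arr[0]=1≥1); i<j, swap → [-8,-1,-2,2,-10,-7,-6,1,4]
j→6 (arr[6]=-6≤1), i→3 (arr[3]=2≥1); i<j, swap → [-8,-1,-2,-6,-10,-7,2,1,4]
j→5, i→6; i≥j, return j=5. arr = [-8,-1,-2,-6,-10,-7,2,1,4]

5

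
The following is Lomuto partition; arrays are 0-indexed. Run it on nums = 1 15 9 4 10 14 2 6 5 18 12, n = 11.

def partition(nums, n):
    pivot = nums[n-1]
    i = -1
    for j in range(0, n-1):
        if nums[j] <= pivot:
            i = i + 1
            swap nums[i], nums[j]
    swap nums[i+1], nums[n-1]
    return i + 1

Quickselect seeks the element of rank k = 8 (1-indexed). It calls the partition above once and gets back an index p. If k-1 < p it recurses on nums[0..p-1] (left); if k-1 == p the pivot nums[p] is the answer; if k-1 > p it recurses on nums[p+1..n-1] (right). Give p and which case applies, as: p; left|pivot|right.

pivot = nums[10] = 12; i = -1
j=0: nums[0]=1 ≤ 12 → i=0, swap nums[0],nums[0] (no change) → 1 15 9 4 10 14 2 6 5 18 12
j=1: nums[1]=15 > 12 → no swap
j=2: nums[2]=9 ≤ 12 → i=1, swap nums[1],nums[2] → 1 9 15 4 10 14 2 6 5 18 12
j=3: nums[3]=4 ≤ 12 → i=2, swap nums[2],nums[3] → 1 9 4 15 10 14 2 6 5 18 12
j=4: nums[4]=10 ≤ 12 → i=3, swap nums[3],nums[4] → 1 9 4 10 15 14 2 6 5 18 12
j=5: nums[5]=14 > 12 → no swap
j=6: nums[6]=2 ≤ 12 → i=4, swap nums[4],nums[6] → 1 9 4 10 2 14 15 6 5 18 12
j=7: nums[7]=6 ≤ 12 → i=5, swap nums[5],nums[7] → 1 9 4 10 2 6 15 14 5 18 12
j=8: nums[8]=5 ≤ 12 → i=6, swap nums[6],nums[8] → 1 9 4 10 2 6 5 14 15 18 12
j=9: nums[9]=18 > 12 → no swap
final swap nums[7],nums[10] → 1 9 4 10 2 6 5 12 15 18 14; return 7
p = 7; k-1 = 7 == 7 ⇒ pivot

7; pivot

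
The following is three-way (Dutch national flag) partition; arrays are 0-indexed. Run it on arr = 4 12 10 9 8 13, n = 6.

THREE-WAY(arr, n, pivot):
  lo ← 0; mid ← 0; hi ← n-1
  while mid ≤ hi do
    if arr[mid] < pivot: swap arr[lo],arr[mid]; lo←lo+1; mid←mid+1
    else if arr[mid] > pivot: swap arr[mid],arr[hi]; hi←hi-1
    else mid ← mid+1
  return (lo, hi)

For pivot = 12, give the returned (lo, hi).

(4, 4)

pivot = 12; lo=0, mid=0, hi=5
arr[mid]=4<12: swap arr[0],arr[0]; lo=1,mid=1 → 4 12 10 9 8 13
arr[mid]=12=12: mid=2
arr[mid]=10<12: swap arr[1],arr[2]; lo=2,mid=3 → 4 10 12 9 8 13
arr[mid]=9<12: swap arr[2],arr[3]; lo=3,mid=4 → 4 10 9 12 8 13
arr[mid]=8<12: swap arr[3],arr[4]; lo=4,mid=5 → 4 10 9 8 12 13
arr[mid]=13>12: swap arr[5],arr[5]; hi=4 → 4 10 9 8 12 13
end: lo=4, hi=4; arr = 4 10 9 8 12 13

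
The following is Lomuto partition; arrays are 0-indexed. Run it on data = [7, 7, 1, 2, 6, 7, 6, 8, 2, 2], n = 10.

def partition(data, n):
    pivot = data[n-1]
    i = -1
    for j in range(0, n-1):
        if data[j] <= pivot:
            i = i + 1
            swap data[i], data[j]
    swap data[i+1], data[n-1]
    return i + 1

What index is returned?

3

pivot = data[9] = 2; i = -1
j=0: data[0]=7 > 2 → no swap
j=1: data[1]=7 > 2 → no swap
j=2: data[2]=1 ≤ 2 → i=0, swap data[0],data[2] → [1, 7, 7, 2, 6, 7, 6, 8, 2, 2]
j=3: data[3]=2 ≤ 2 → i=1, swap data[1],data[3] → [1, 2, 7, 7, 6, 7, 6, 8, 2, 2]
j=4: data[4]=6 > 2 → no swap
j=5: data[5]=7 > 2 → no swap
j=6: data[6]=6 > 2 → no swap
j=7: data[7]=8 > 2 → no swap
j=8: data[8]=2 ≤ 2 → i=2, swap data[2],data[8] → [1, 2, 2, 7, 6, 7, 6, 8, 7, 2]
final swap data[3],data[9] → [1, 2, 2, 2, 6, 7, 6, 8, 7, 7]; return 3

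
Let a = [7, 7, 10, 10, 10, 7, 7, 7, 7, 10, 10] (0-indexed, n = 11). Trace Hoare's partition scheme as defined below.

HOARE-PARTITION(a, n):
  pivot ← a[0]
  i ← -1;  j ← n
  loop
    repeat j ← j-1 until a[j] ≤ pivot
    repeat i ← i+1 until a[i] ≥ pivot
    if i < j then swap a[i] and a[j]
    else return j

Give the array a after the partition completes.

[7, 7, 7, 7, 10, 10, 10, 7, 7, 10, 10]

pivot = a[0] = 7; i = -1, j = 11
j→8 (a[8]=7≤7), i→0 (a[0]=7≥7); i<j, swap → [7, 7, 10, 10, 10, 7, 7, 7, 7, 10, 10]
j→7 (a[7]=7≤7), i→1 (a[1]=7≥7); i<j, swap → [7, 7, 10, 10, 10, 7, 7, 7, 7, 10, 10]
j→6 (a[6]=7≤7), i→2 (a[2]=10≥7); i<j, swap → [7, 7, 7, 10, 10, 7, 10, 7, 7, 10, 10]
j→5 (a[5]=7≤7), i→3 (a[3]=10≥7); i<j, swap → [7, 7, 7, 7, 10, 10, 10, 7, 7, 10, 10]
j→3, i→4; i≥j, return j=3. a = [7, 7, 7, 7, 10, 10, 10, 7, 7, 10, 10]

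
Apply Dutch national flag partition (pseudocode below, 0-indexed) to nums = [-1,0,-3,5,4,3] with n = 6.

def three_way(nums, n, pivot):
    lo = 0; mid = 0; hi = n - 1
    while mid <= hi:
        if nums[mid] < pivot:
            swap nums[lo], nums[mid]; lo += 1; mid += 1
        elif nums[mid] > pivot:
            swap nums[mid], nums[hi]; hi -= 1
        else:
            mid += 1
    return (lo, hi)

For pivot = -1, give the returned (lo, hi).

lo=0 mid=0 hi=5
-1=-1: mid=1
0>-1: swap(1,5), hi=4 ⇒ [-1,3,-3,5,4,0]
3>-1: swap(1,4), hi=3 ⇒ [-1,4,-3,5,3,0]
4>-1: swap(1,3), hi=2 ⇒ [-1,5,-3,4,3,0]
5>-1: swap(1,2), hi=1 ⇒ [-1,-3,5,4,3,0]
-3<-1: swap(0,1), lo=1 mid=2 ⇒ [-3,-1,5,4,3,0]
done. lo=1 hi=1; nums=[-3,-1,5,4,3,0]

(1, 1)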